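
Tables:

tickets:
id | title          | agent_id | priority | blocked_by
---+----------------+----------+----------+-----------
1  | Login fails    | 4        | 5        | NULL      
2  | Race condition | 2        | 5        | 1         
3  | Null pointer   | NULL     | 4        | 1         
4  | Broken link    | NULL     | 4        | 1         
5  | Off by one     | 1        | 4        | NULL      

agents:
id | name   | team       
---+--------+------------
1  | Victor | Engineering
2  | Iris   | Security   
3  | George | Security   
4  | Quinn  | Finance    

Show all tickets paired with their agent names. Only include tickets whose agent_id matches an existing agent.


INNER JOIN keeps only tickets rows whose agent_id matches an id in agents. Walk through each ticket:
  - ticket 1 (Login fails): agent_id=4 -> matches Quinn
  - ticket 2 (Race condition): agent_id=2 -> matches Iris
  - ticket 3 (Null pointer): agent_id=NULL, no match -> dropped
  - ticket 4 (Broken link): agent_id=NULL, no match -> dropped
  - ticket 5 (Off by one): agent_id=1 -> matches Victor
So 2 of 5 rows are dropped.

SQL:
SELECT a.title, b.name AS agent
FROM tickets a
INNER JOIN agents b ON a.agent_id = b.id

Result:
title          | agent 
---------------+-------
Login fails    | Quinn 
Race condition | Iris  
Off by one     | Victor


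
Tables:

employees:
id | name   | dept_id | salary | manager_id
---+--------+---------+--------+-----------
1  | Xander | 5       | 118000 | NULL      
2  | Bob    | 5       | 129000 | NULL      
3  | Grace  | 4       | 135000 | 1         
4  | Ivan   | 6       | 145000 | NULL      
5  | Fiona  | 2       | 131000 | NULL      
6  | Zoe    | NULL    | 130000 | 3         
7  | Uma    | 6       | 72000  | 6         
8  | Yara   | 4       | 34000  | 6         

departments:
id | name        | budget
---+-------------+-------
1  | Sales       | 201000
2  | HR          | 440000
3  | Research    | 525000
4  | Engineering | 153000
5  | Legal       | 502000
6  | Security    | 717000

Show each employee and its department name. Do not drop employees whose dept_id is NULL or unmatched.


LEFT JOIN keeps every row from employees (the left table); where dept_id has no match in departments, the department columns become NULL. Walk through each employee:
  - employee 1 (Xander): dept_id=5 -> matches Legal
  - employee 2 (Bob): dept_id=5 -> matches Legal
  - employee 3 (Grace): dept_id=4 -> matches Engineering
  - employee 4 (Ivan): dept_id=6 -> matches Security
  - employee 5 (Fiona): dept_id=2 -> matches HR
  - employee 6 (Zoe): dept_id=NULL, no match -> kept with NULL
  - employee 7 (Uma): dept_id=6 -> matches Security
  - employee 8 (Yara): dept_id=4 -> matches Engineering
All 8 rows appear; 1 has NULL department.

SQL:
SELECT a.name, b.name AS department
FROM employees a
LEFT JOIN departments b ON a.dept_id = b.id

Result:
name   | department 
-------+------------
Xander | Legal      
Bob    | Legal      
Grace  | Engineering
Ivan   | Security   
Fiona  | HR         
Zoe    | NULL       
Uma    | Security   
Yara   | Engineering


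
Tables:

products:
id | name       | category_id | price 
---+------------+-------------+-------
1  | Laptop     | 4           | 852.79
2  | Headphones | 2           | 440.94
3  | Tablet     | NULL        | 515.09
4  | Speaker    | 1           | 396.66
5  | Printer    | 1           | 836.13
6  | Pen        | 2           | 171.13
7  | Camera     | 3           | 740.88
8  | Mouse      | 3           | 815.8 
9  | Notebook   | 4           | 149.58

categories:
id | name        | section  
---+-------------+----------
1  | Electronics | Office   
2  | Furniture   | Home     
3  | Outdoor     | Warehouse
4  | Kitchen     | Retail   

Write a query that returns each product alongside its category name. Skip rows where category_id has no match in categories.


INNER JOIN keeps only products rows whose category_id matches an id in categories. Walk through each product:
  - product 1 (Laptop): category_id=4 -> matches Kitchen
  - product 2 (Headphones): category_id=2 -> matches Furniture
  - product 3 (Tablet): category_id=NULL, no match -> dropped
  - product 4 (Speaker): category_id=1 -> matches Electronics
  - product 5 (Printer): category_id=1 -> matches Electronics
  - product 6 (Pen): category_id=2 -> matches Furniture
  - product 7 (Camera): category_id=3 -> matches Outdoor
  - product 8 (Mouse): category_id=3 -> matches Outdoor
  - product 9 (Notebook): category_id=4 -> matches Kitchen
So 1 of 9 rows is dropped.

SQL:
SELECT a.name, b.name AS category
FROM products a
INNER JOIN categories b ON a.category_id = b.id

Result:
name       | category   
-----------+------------
Laptop     | Kitchen    
Headphones | Furniture  
Speaker    | Electronics
Printer    | Electronics
Pen        | Furniture  
Camera     | Outdoor    
Mouse      | Outdoor    
Notebook   | Kitchen    


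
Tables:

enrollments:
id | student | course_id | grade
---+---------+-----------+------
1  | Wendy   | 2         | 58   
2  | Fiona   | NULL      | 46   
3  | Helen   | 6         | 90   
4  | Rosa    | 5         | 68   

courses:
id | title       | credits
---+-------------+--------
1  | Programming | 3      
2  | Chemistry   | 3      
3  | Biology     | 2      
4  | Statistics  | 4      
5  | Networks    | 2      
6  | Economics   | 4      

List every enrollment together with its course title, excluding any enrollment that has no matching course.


INNER JOIN keeps only enrollments rows whose course_id matches an id in courses. Walk through each enrollment:
  - enrollment 1 (Wendy): course_id=2 -> matches Chemistry
  - enrollment 2 (Fiona): course_id=NULL, no match -> dropped
  - enrollment 3 (Helen): course_id=6 -> matches Economics
  - enrollment 4 (Rosa): course_id=5 -> matches Networks
So 1 of 4 rows is dropped.

SQL:
SELECT a.student, b.title AS course
FROM enrollments a
INNER JOIN courses b ON a.course_id = b.id

Result:
student | course   
--------+----------
Wendy   | Chemistry
Helen   | Economics
Rosa    | Networks 


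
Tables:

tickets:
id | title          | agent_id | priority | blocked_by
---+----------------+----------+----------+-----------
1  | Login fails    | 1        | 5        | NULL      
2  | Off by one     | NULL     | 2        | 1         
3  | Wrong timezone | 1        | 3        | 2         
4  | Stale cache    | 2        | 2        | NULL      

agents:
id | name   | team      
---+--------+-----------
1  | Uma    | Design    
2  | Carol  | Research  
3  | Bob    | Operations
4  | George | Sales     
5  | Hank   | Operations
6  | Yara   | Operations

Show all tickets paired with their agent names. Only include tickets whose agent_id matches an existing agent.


INNER JOIN keeps only tickets rows whose agent_id matches an id in agents. Walk through each ticket:
  - ticket 1 (Login fails): agent_id=1 -> matches Uma
  - ticket 2 (Off by one): agent_id=NULL, no match -> dropped
  - ticket 3 (Wrong timezone): agent_id=1 -> matches Uma
  - ticket 4 (Stale cache): agent_id=2 -> matches Carol
So 1 of 4 rows is dropped.

SQL:
SELECT a.title, b.name AS agent
FROM tickets a
INNER JOIN agents b ON a.agent_id = b.id

Result:
title          | agent
---------------+------
Login fails    | Uma  
Wrong timezone | Uma  
Stale cache    | Carol


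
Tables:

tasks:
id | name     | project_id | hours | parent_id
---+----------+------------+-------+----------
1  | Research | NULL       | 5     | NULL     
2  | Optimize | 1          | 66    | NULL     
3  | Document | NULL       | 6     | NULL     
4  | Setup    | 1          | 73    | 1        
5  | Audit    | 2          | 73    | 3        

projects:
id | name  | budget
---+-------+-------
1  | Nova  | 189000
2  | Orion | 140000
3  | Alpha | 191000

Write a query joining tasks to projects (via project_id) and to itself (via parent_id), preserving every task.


Two LEFT JOINs from the same base table tasks: one to projects via project_id, one to tasks itself via parent_id. Both are LEFT so every task is preserved.
Match against projects:
  - task 1 (Research): project_id=NULL, no match -> kept with NULL
  - task 2 (Optimize): project_id=1 -> matches Nova
  - task 3 (Document): project_id=NULL, no match -> kept with NULL
  - task 4 (Setup): project_id=1 -> matches Nova
  - task 5 (Audit): project_id=2 -> matches Orion
Match against tasks (self):
  - task 1 (Research): parent_id=NULL -> NULL
  - task 2 (Optimize): parent_id=NULL -> NULL
  - task 3 (Document): parent_id=NULL -> NULL
  - task 4 (Setup): parent_id=1 -> Research
  - task 5 (Audit): parent_id=3 -> Document

SQL:
SELECT a.name, b.name AS project, c.name AS parent
FROM tasks a
LEFT JOIN projects b ON a.project_id = b.id
LEFT JOIN tasks c ON a.parent_id = c.id

Result:
name     | project | parent  
---------+---------+---------
Research | NULL    | NULL    
Optimize | Nova    | NULL    
Document | NULL    | NULL    
Setup    | Nova    | Research
Audit    | Orion   | Document


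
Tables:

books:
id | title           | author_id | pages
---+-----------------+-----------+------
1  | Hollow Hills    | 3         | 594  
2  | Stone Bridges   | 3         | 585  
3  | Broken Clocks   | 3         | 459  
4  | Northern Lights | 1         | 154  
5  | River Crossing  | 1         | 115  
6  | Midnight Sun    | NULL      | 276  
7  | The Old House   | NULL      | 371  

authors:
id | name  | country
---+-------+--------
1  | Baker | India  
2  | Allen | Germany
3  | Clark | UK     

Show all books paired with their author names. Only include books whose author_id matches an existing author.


INNER JOIN keeps only books rows whose author_id matches an id in authors. Walk through each book:
  - book 1 (Hollow Hills): author_id=3 -> matches Clark
  - book 2 (Stone Bridges): author_id=3 -> matches Clark
  - book 3 (Broken Clocks): author_id=3 -> matches Clark
  - book 4 (Northern Lights): author_id=1 -> matches Baker
  - book 5 (River Crossing): author_id=1 -> matches Baker
  - book 6 (Midnight Sun): author_id=NULL, no match -> dropped
  - book 7 (The Old House): author_id=NULL, no match -> dropped
So 2 of 7 rows are dropped.

SQL:
SELECT a.title, b.name AS author
FROM books a
INNER JOIN authors b ON a.author_id = b.id

Result:
title           | author
----------------+-------
Hollow Hills    | Clark 
Stone Bridges   | Clark 
Broken Clocks   | Clark 
Northern Lights | Baker 
River Crossing  | Baker 


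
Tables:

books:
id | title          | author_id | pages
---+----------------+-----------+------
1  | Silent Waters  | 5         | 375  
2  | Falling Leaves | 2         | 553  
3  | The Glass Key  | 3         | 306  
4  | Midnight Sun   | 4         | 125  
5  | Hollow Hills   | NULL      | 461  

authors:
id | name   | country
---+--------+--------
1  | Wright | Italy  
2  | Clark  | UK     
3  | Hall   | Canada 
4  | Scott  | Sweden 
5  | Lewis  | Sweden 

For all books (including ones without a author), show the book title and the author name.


LEFT JOIN keeps every row from books (the left table); where author_id has no match in authors, the author columns become NULL. Walk through each book:
  - book 1 (Silent Waters): author_id=5 -> matches Lewis
  - book 2 (Falling Leaves): author_id=2 -> matches Clark
  - book 3 (The Glass Key): author_id=3 -> matches Hall
  - book 4 (Midnight Sun): author_id=4 -> matches Scott
  - book 5 (Hollow Hills): author_id=NULL, no match -> kept with NULL
All 5 rows appear; 1 has NULL author.

SQL:
SELECT a.title, b.name AS author
FROM books a
LEFT JOIN authors b ON a.author_id = b.id

Result:
title          | author
---------------+-------
Silent Waters  | Lewis 
Falling Leaves | Clark 
The Glass Key  | Hall  
Midnight Sun   | Scott 
Hollow Hills   | NULL  


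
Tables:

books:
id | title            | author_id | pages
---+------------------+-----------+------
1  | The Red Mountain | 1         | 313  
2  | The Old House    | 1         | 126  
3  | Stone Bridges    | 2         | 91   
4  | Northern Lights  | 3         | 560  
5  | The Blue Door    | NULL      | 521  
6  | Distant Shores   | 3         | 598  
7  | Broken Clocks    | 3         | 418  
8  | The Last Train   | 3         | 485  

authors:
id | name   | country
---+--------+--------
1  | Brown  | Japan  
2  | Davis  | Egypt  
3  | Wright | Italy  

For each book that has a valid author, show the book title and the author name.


INNER JOIN keeps only books rows whose author_id matches an id in authors. Walk through each book:
  - book 1 (The Red Mountain): author_id=1 -> matches Brown
  - book 2 (The Old House): author_id=1 -> matches Brown
  - book 3 (Stone Bridges): author_id=2 -> matches Davis
  - book 4 (Northern Lights): author_id=3 -> matches Wright
  - book 5 (The Blue Door): author_id=NULL, no match -> dropped
  - book 6 (Distant Shores): author_id=3 -> matches Wright
  - book 7 (Broken Clocks): author_id=3 -> matches Wright
  - book 8 (The Last Train): author_id=3 -> matches Wright
So 1 of 8 rows is dropped.

SQL:
SELECT a.title, b.name AS author
FROM books a
INNER JOIN authors b ON a.author_id = b.id

Result:
title            | author
-----------------+-------
The Red Mountain | Brown 
The Old House    | Brown 
Stone Bridges    | Davis 
Northern Lights  | Wright
Distant Shores   | Wright
Broken Clocks    | Wright
The Last Train   | Wright


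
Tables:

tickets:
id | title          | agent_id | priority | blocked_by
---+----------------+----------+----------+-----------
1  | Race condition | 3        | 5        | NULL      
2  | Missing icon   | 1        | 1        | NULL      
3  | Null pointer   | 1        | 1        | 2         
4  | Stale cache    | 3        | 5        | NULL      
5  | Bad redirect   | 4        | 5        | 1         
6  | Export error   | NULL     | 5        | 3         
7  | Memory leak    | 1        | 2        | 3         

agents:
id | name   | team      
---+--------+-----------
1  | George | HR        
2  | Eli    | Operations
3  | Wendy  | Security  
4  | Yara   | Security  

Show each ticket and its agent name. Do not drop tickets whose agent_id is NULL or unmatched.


LEFT JOIN keeps every row from tickets (the left table); where agent_id has no match in agents, the agent columns become NULL. Walk through each ticket:
  - ticket 1 (Race condition): agent_id=3 -> matches Wendy
  - ticket 2 (Missing icon): agent_id=1 -> matches George
  - ticket 3 (Null pointer): agent_id=1 -> matches George
  - ticket 4 (Stale cache): agent_id=3 -> matches Wendy
  - ticket 5 (Bad redirect): agent_id=4 -> matches Yara
  - ticket 6 (Export error): agent_id=NULL, no match -> kept with NULL
  - ticket 7 (Memory leak): agent_id=1 -> matches George
All 7 rows appear; 1 has NULL agent.

SQL:
SELECT a.title, b.name AS agent
FROM tickets a
LEFT JOIN agents b ON a.agent_id = b.id

Result:
title          | agent 
---------------+-------
Race condition | Wendy 
Missing icon   | George
Null pointer   | George
Stale cache    | Wendy 
Bad redirect   | Yara  
Export error   | NULL  
Memory leak    | George


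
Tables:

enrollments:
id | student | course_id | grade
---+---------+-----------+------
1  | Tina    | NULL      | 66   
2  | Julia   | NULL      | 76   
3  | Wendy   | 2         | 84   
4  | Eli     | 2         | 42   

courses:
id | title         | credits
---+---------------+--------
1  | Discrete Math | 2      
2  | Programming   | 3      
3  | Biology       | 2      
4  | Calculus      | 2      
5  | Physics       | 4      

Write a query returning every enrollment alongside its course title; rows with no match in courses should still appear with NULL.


LEFT JOIN keeps every row from enrollments (the left table); where course_id has no match in courses, the course columns become NULL. Walk through each enrollment:
  - enrollment 1 (Tina): course_id=NULL, no match -> kept with NULL
  - enrollment 2 (Julia): course_id=NULL, no match -> kept with NULL
  - enrollment 3 (Wendy): course_id=2 -> matches Programming
  - enrollment 4 (Eli): course_id=2 -> matches Programming
All 4 rows appear; 2 have NULL course.

SQL:
SELECT a.student, b.title AS course
FROM enrollments a
LEFT JOIN courses b ON a.course_id = b.id

Result:
student | course     
--------+------------
Tina    | NULL       
Julia   | NULL       
Wendy   | Programming
Eli     | Programming


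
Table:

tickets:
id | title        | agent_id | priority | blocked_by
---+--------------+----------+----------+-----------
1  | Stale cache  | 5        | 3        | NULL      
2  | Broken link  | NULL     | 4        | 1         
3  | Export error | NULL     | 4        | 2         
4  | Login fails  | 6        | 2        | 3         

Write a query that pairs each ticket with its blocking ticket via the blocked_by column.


This is a self-join: tickets is joined to a second copy of itself, matching each row's blocked_by to another row's id. Use LEFT JOIN so rows with blocked_by=NULL are kept.
  - ticket 1 (Stale cache): blocked_by=NULL -> NULL
  - ticket 2 (Broken link): blocked_by=1 -> Stale cache
  - ticket 3 (Export error): blocked_by=2 -> Broken link
  - ticket 4 (Login fails): blocked_by=3 -> Export error

SQL:
SELECT a.title AS item, b.title AS blocked_by
FROM tickets a
LEFT JOIN tickets b ON a.blocked_by = b.id

Result:
item         | blocked_by  
-------------+-------------
Stale cache  | NULL        
Broken link  | Stale cache 
Export error | Broken link 
Login fails  | Export error


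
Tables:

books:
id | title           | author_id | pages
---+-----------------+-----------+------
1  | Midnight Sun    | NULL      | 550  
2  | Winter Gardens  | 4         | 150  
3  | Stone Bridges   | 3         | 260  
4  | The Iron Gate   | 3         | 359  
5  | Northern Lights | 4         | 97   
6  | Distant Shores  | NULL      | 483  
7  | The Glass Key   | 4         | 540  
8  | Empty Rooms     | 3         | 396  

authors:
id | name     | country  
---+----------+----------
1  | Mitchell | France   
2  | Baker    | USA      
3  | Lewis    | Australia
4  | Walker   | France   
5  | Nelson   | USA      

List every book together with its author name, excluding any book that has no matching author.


INNER JOIN keeps only books rows whose author_id matches an id in authors. Walk through each book:
  - book 1 (Midnight Sun): author_id=NULL, no match -> dropped
  - book 2 (Winter Gardens): author_id=4 -> matches Walker
  - book 3 (Stone Bridges): author_id=3 -> matches Lewis
  - book 4 (The Iron Gate): author_id=3 -> matches Lewis
  - book 5 (Northern Lights): author_id=4 -> matches Walker
  - book 6 (Distant Shores): author_id=NULL, no match -> dropped
  - book 7 (The Glass Key): author_id=4 -> matches Walker
  - book 8 (Empty Rooms): author_id=3 -> matches Lewis
So 2 of 8 rows are dropped.

SQL:
SELECT a.title, b.name AS author
FROM books a
INNER JOIN authors b ON a.author_id = b.id

Result:
title           | author
----------------+-------
Winter Gardens  | Walker
Stone Bridges   | Lewis 
The Iron Gate   | Lewis 
Northern Lights | Walker
The Glass Key   | Walker
Empty Rooms     | Lewis 


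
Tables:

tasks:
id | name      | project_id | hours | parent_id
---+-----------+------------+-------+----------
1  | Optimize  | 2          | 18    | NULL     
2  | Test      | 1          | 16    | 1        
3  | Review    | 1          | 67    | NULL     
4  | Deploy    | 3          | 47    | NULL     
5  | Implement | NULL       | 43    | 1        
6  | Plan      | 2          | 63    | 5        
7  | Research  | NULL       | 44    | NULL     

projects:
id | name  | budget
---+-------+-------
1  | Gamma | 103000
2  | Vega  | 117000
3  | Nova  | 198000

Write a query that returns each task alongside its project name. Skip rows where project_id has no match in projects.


INNER JOIN keeps only tasks rows whose project_id matches an id in projects. Walk through each task:
  - task 1 (Optimize): project_id=2 -> matches Vega
  - task 2 (Test): project_id=1 -> matches Gamma
  - task 3 (Review): project_id=1 -> matches Gamma
  - task 4 (Deploy): project_id=3 -> matches Nova
  - task 5 (Implement): project_id=NULL, no match -> dropped
  - task 6 (Plan): project_id=2 -> matches Vega
  - task 7 (Research): project_id=NULL, no match -> dropped
So 2 of 7 rows are dropped.

SQL:
SELECT a.name, b.name AS project
FROM tasks a
INNER JOIN projects b ON a.project_id = b.id

Result:
name     | project
---------+--------
Optimize | Vega   
Test     | Gamma  
Review   | Gamma  
Deploy   | Nova   
Plan     | Vega   


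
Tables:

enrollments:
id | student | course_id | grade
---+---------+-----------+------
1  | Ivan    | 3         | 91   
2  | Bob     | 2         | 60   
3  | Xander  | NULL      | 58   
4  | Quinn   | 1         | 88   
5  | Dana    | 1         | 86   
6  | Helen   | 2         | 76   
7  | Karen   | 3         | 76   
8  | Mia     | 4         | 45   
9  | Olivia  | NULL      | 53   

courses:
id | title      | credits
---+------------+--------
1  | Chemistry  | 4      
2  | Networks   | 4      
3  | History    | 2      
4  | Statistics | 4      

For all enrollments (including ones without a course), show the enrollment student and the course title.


LEFT JOIN keeps every row from enrollments (the left table); where course_id has no match in courses, the course columns become NULL. Walk through each enrollment:
  - enrollment 1 (Ivan): course_id=3 -> matches History
  - enrollment 2 (Bob): course_id=2 -> matches Networks
  - enrollment 3 (Xander): course_id=NULL, no match -> kept with NULL
  - enrollment 4 (Quinn): course_id=1 -> matches Chemistry
  - enrollment 5 (Dana): course_id=1 -> matches Chemistry
  - enrollment 6 (Helen): course_id=2 -> matches Networks
  - enrollment 7 (Karen): course_id=3 -> matches History
  - enrollment 8 (Mia): course_id=4 -> matches Statistics
  - enrollment 9 (Olivia): course_id=NULL, no match -> kept with NULL
All 9 rows appear; 2 have NULL course.

SQL:
SELECT a.student, b.title AS course
FROM enrollments a
LEFT JOIN courses b ON a.course_id = b.id

Result:
student | course    
--------+-----------
Ivan    | History   
Bob     | Networks  
Xander  | NULL      
Quinn   | Chemistry 
Dana    | Chemistry 
Helen   | Networks  
Karen   | History   
Mia     | Statistics
Olivia  | NULL      


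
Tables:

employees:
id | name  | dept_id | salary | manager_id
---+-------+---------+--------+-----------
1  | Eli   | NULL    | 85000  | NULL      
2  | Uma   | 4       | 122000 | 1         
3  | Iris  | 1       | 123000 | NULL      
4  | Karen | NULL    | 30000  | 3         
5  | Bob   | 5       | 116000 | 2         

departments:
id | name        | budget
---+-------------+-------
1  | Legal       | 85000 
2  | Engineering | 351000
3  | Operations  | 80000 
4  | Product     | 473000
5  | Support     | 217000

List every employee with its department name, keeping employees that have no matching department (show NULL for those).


LEFT JOIN keeps every row from employees (the left table); where dept_id has no match in departments, the department columns become NULL. Walk through each employee:
  - employee 1 (Eli): dept_id=NULL, no match -> kept with NULL
  - employee 2 (Uma): dept_id=4 -> matches Product
  - employee 3 (Iris): dept_id=1 -> matches Legal
  - employee 4 (Karen): dept_id=NULL, no match -> kept with NULL
  - employee 5 (Bob): dept_id=5 -> matches Support
All 5 rows appear; 2 have NULL department.

SQL:
SELECT a.name, b.name AS department
FROM employees a
LEFT JOIN departments b ON a.dept_id = b.id

Result:
name  | department
------+-----------
Eli   | NULL      
Uma   | Product   
Iris  | Legal     
Karen | NULL      
Bob   | Support   


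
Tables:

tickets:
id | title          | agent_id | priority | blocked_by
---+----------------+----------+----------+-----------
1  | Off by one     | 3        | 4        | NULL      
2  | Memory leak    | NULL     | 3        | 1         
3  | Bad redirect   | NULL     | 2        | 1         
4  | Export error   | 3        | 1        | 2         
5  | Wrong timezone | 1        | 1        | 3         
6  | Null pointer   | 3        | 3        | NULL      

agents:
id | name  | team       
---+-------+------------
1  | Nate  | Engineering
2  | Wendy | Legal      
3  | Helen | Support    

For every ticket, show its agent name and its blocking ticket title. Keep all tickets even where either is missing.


Two LEFT JOINs from the same base table tickets: one to agents via agent_id, one to tickets itself via blocked_by. Both are LEFT so every ticket is preserved.
Match against agents:
  - ticket 1 (Off by one): agent_id=3 -> matches Helen
  - ticket 2 (Memory leak): agent_id=NULL, no match -> kept with NULL
  - ticket 3 (Bad redirect): agent_id=NULL, no match -> kept with NULL
  - ticket 4 (Export error): agent_id=3 -> matches Helen
  - ticket 5 (Wrong timezone): agent_id=1 -> matches Nate
  - ticket 6 (Null pointer): agent_id=3 -> matches Helen
Match against tickets (self):
  - ticket 1 (Off by one): blocked_by=NULL -> NULL
  - ticket 2 (Memory leak): blocked_by=1 -> Off by one
  - ticket 3 (Bad redirect): blocked_by=1 -> Off by one
  - ticket 4 (Export error): blocked_by=2 -> Memory leak
  - ticket 5 (Wrong timezone): blocked_by=3 -> Bad redirect
  - ticket 6 (Null pointer): blocked_by=NULL -> NULL

SQL:
SELECT a.title, b.name AS agent, c.title AS blocked_by
FROM tickets a
LEFT JOIN agents b ON a.agent_id = b.id
LEFT JOIN tickets c ON a.blocked_by = c.id

Result:
title          | agent | blocked_by  
---------------+-------+-------------
Off by one     | Helen | NULL        
Memory leak    | NULL  | Off by one  
Bad redirect   | NULL  | Off by one  
Export error   | Helen | Memory leak 
Wrong timezone | Nate  | Bad redirect
Null pointer   | Helen | NULL        


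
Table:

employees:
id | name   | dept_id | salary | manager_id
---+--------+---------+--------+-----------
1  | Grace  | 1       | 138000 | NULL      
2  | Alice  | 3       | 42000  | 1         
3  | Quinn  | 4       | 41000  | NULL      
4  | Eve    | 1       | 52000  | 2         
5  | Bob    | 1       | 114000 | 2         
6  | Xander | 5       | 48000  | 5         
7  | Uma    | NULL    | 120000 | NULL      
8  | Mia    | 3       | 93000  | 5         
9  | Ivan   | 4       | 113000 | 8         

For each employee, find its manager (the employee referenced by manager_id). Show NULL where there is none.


This is a self-join: employees is joined to a second copy of itself, matching each row's manager_id to another row's id. Use LEFT JOIN so rows with manager_id=NULL are kept.
  - employee 1 (Grace): manager_id=NULL -> NULL
  - employee 2 (Alice): manager_id=1 -> Grace
  - employee 3 (Quinn): manager_id=NULL -> NULL
  - employee 4 (Eve): manager_id=2 -> Alice
  - employee 5 (Bob): manager_id=2 -> Alice
  - employee 6 (Xander): manager_id=5 -> Bob
  - employee 7 (Uma): manager_id=NULL -> NULL
  - employee 8 (Mia): manager_id=5 -> Bob
  - employee 9 (Ivan): manager_id=8 -> Mia

SQL:
SELECT a.name AS item, b.name AS manager
FROM employees a
LEFT JOIN employees b ON a.manager_id = b.id

Result:
item   | manager
-------+--------
Grace  | NULL   
Alice  | Grace  
Quinn  | NULL   
Eve    | Alice  
Bob    | Alice  
Xander | Bob    
Uma    | NULL   
Mia    | Bob    
Ivan   | Mia    


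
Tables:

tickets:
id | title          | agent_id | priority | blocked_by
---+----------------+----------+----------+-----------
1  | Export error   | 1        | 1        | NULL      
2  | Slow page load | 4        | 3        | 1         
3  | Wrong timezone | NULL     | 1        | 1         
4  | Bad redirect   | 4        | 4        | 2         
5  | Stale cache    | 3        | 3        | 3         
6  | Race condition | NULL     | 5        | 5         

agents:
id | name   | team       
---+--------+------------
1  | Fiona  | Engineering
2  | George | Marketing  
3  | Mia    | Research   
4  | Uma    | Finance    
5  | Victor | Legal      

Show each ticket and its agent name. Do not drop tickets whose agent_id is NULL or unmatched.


LEFT JOIN keeps every row from tickets (the left table); where agent_id has no match in agents, the agent columns become NULL. Walk through each ticket:
  - ticket 1 (Export error): agent_id=1 -> matches Fiona
  - ticket 2 (Slow page load): agent_id=4 -> matches Uma
  - ticket 3 (Wrong timezone): agent_id=NULL, no match -> kept with NULL
  - ticket 4 (Bad redirect): agent_id=4 -> matches Uma
  - ticket 5 (Stale cache): agent_id=3 -> matches Mia
  - ticket 6 (Race condition): agent_id=NULL, no match -> kept with NULL
All 6 rows appear; 2 have NULL agent.

SQL:
SELECT a.title, b.name AS agent
FROM tickets a
LEFT JOIN agents b ON a.agent_id = b.id

Result:
title          | agent
---------------+------
Export error   | Fiona
Slow page load | Uma  
Wrong timezone | NULL 
Bad redirect   | Uma  
Stale cache    | Mia  
Race condition | NULL 


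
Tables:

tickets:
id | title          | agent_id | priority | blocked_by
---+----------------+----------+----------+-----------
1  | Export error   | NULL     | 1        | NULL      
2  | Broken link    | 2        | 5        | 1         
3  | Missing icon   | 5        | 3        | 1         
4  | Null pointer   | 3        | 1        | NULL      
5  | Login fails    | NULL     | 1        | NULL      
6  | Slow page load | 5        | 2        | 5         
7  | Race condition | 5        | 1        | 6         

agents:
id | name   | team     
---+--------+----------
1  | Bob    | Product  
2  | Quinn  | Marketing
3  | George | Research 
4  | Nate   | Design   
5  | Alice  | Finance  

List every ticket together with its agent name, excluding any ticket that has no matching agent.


INNER JOIN keeps only tickets rows whose agent_id matches an id in agents. Walk through each ticket:
  - ticket 1 (Export error): agent_id=NULL, no match -> dropped
  - ticket 2 (Broken link): agent_id=2 -> matches Quinn
  - ticket 3 (Missing icon): agent_id=5 -> matches Alice
  - ticket 4 (Null pointer): agent_id=3 -> matches George
  - ticket 5 (Login fails): agent_id=NULL, no match -> dropped
  - ticket 6 (Slow page load): agent_id=5 -> matches Alice
  - ticket 7 (Race condition): agent_id=5 -> matches Alice
So 2 of 7 rows are dropped.

SQL:
SELECT a.title, b.name AS agent
FROM tickets a
INNER JOIN agents b ON a.agent_id = b.id

Result:
title          | agent 
---------------+-------
Broken link    | Quinn 
Missing icon   | Alice 
Null pointer   | George
Slow page load | Alice 
Race condition | Alice 


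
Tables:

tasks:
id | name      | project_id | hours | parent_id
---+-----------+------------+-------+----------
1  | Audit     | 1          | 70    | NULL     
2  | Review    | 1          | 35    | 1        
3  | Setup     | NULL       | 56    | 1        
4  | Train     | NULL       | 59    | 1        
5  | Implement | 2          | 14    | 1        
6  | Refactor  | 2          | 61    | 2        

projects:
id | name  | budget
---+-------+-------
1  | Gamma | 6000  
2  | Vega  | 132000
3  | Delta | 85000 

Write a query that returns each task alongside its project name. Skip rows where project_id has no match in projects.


INNER JOIN keeps only tasks rows whose project_id matches an id in projects. Walk through each task:
  - task 1 (Audit): project_id=1 -> matches Gamma
  - task 2 (Review): project_id=1 -> matches Gamma
  - task 3 (Setup): project_id=NULL, no match -> dropped
  - task 4 (Train): project_id=NULL, no match -> dropped
  - task 5 (Implement): project_id=2 -> matches Vega
  - task 6 (Refactor): project_id=2 -> matches Vega
So 2 of 6 rows are dropped.

SQL:
SELECT a.name, b.name AS project
FROM tasks a
INNER JOIN projects b ON a.project_id = b.id

Result:
name      | project
----------+--------
Audit     | Gamma  
Review    | Gamma  
Implement | Vega   
Refactor  | Vega   


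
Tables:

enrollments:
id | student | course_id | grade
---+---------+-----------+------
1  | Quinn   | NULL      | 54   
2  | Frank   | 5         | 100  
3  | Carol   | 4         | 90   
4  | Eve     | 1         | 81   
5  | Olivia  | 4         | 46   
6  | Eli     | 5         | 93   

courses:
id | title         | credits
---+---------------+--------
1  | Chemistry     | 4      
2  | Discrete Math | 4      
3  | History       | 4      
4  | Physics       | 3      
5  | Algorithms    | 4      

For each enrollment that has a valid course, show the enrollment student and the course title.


INNER JOIN keeps only enrollments rows whose course_id matches an id in courses. Walk through each enrollment:
  - enrollment 1 (Quinn): course_id=NULL, no match -> dropped
  - enrollment 2 (Frank): course_id=5 -> matches Algorithms
  - enrollment 3 (Carol): course_id=4 -> matches Physics
  - enrollment 4 (Eve): course_id=1 -> matches Chemistry
  - enrollment 5 (Olivia): course_id=4 -> matches Physics
  - enrollment 6 (Eli): course_id=5 -> matches Algorithms
So 1 of 6 rows is dropped.

SQL:
SELECT a.student, b.title AS course
FROM enrollments a
INNER JOIN courses b ON a.course_id = b.id

Result:
student | course    
--------+-----------
Frank   | Algorithms
Carol   | Physics   
Eve     | Chemistry 
Olivia  | Physics   
Eli     | Algorithms


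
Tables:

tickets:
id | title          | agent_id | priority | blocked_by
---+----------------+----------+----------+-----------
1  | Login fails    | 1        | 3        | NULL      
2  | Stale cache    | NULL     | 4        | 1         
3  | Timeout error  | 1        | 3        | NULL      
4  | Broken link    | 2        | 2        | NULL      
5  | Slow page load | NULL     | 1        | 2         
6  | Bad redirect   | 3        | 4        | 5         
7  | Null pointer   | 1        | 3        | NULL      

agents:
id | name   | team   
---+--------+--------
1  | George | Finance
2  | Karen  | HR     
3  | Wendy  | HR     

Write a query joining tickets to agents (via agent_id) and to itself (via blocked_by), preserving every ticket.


Two LEFT JOINs from the same base table tickets: one to agents via agent_id, one to tickets itself via blocked_by. Both are LEFT so every ticket is preserved.
Match against agents:
  - ticket 1 (Login fails): agent_id=1 -> matches George
  - ticket 2 (Stale cache): agent_id=NULL, no match -> kept with NULL
  - ticket 3 (Timeout error): agent_id=1 -> matches George
  - ticket 4 (Broken link): agent_id=2 -> matches Karen
  - ticket 5 (Slow page load): agent_id=NULL, no match -> kept with NULL
  - ticket 6 (Bad redirect): agent_id=3 -> matches Wendy
  - ticket 7 (Null pointer): agent_id=1 -> matches George
Match against tickets (self):
  - ticket 1 (Login fails): blocked_by=NULL -> NULL
  - ticket 2 (Stale cache): blocked_by=1 -> Login fails
  - ticket 3 (Timeout error): blocked_by=NULL -> NULL
  - ticket 4 (Broken link): blocked_by=NULL -> NULL
  - ticket 5 (Slow page load): blocked_by=2 -> Stale cache
  - ticket 6 (Bad redirect): blocked_by=5 -> Slow page load
  - ticket 7 (Null pointer): blocked_by=NULL -> NULL

SQL:
SELECT a.title, b.name AS agent, c.title AS blocked_by
FROM tickets a
LEFT JOIN agents b ON a.agent_id = b.id
LEFT JOIN tickets c ON a.blocked_by = c.id

Result:
title          | agent  | blocked_by    
---------------+--------+---------------
Login fails    | George | NULL          
Stale cache    | NULL   | Login fails   
Timeout error  | George | NULL          
Broken link    | Karen  | NULL          
Slow page load | NULL   | Stale cache   
Bad redirect   | Wendy  | Slow page load
Null pointer   | George | NULL          


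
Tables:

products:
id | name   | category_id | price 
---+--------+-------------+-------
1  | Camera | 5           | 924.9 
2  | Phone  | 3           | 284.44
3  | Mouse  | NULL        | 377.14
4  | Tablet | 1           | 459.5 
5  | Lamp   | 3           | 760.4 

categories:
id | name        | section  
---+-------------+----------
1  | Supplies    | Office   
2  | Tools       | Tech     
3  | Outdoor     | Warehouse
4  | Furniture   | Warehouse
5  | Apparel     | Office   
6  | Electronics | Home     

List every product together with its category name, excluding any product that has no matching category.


INNER JOIN keeps only products rows whose category_id matches an id in categories. Walk through each product:
  - product 1 (Camera): category_id=5 -> matches Apparel
  - product 2 (Phone): category_id=3 -> matches Outdoor
  - product 3 (Mouse): category_id=NULL, no match -> dropped
  - product 4 (Tablet): category_id=1 -> matches Supplies
  - product 5 (Lamp): category_id=3 -> matches Outdoor
So 1 of 5 rows is dropped.

SQL:
SELECT a.name, b.name AS category
FROM products a
INNER JOIN categories b ON a.category_id = b.id

Result:
name   | category
-------+---------
Camera | Apparel 
Phone  | Outdoor 
Tablet | Supplies
Lamp   | Outdoor 


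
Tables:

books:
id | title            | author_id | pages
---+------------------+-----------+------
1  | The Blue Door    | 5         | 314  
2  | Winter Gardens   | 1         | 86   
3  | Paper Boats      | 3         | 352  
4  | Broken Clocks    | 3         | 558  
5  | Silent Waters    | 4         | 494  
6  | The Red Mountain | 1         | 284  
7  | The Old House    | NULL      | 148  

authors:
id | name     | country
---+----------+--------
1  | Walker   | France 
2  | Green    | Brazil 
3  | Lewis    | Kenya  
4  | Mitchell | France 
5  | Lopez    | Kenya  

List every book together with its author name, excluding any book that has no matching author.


INNER JOIN keeps only books rows whose author_id matches an id in authors. Walk through each book:
  - book 1 (The Blue Door): author_id=5 -> matches Lopez
  - book 2 (Winter Gardens): author_id=1 -> matches Walker
  - book 3 (Paper Boats): author_id=3 -> matches Lewis
  - book 4 (Broken Clocks): author_id=3 -> matches Lewis
  - book 5 (Silent Waters): author_id=4 -> matches Mitchell
  - book 6 (The Red Mountain): author_id=1 -> matches Walker
  - book 7 (The Old House): author_id=NULL, no match -> dropped
So 1 of 7 rows is dropped.

SQL:
SELECT a.title, b.name AS author
FROM books a
INNER JOIN authors b ON a.author_id = b.id

Result:
title            | author  
-----------------+---------
The Blue Door    | Lopez   
Winter Gardens   | Walker  
Paper Boats      | Lewis   
Broken Clocks    | Lewis   
Silent Waters    | Mitchell
The Red Mountain | Walker  


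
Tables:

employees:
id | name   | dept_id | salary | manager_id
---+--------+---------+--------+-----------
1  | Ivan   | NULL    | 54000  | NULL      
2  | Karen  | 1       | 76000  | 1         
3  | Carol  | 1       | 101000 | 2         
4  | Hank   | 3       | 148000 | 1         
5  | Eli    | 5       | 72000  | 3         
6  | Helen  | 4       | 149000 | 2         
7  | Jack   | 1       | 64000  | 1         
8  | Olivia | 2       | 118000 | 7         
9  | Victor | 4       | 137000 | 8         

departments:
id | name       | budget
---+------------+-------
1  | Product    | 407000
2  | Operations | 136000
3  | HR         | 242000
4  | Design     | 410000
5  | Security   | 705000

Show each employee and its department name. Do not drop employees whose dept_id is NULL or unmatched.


LEFT JOIN keeps every row from employees (the left table); where dept_id has no match in departments, the department columns become NULL. Walk through each employee:
  - employee 1 (Ivan): dept_id=NULL, no match -> kept with NULL
  - employee 2 (Karen): dept_id=1 -> matches Product
  - employee 3 (Carol): dept_id=1 -> matches Product
  - employee 4 (Hank): dept_id=3 -> matches HR
  - employee 5 (Eli): dept_id=5 -> matches Security
  - employee 6 (Helen): dept_id=4 -> matches Design
  - employee 7 (Jack): dept_id=1 -> matches Product
  - employee 8 (Olivia): dept_id=2 -> matches Operations
  - employee 9 (Victor): dept_id=4 -> matches Design
All 9 rows appear; 1 has NULL department.

SQL:
SELECT a.name, b.name AS department
FROM employees a
LEFT JOIN departments b ON a.dept_id = b.id

Result:
name   | department
-------+-----------
Ivan   | NULL      
Karen  | Product   
Carol  | Product   
Hank   | HR        
Eli    | Security  
Helen  | Design    
Jack   | Product   
Olivia | Operations
Victor | Design    


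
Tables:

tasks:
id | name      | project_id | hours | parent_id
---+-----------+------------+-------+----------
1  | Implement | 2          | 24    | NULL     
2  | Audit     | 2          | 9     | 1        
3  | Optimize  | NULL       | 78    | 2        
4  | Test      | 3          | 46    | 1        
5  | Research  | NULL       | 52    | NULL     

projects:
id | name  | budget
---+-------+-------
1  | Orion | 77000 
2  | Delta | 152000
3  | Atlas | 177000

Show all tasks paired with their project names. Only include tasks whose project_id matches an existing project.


INNER JOIN keeps only tasks rows whose project_id matches an id in projects. Walk through each task:
  - task 1 (Implement): project_id=2 -> matches Delta
  - task 2 (Audit): project_id=2 -> matches Delta
  - task 3 (Optimize): project_id=NULL, no match -> dropped
  - task 4 (Test): project_id=3 -> matches Atlas
  - task 5 (Research): project_id=NULL, no match -> dropped
So 2 of 5 rows are dropped.

SQL:
SELECT a.name, b.name AS project
FROM tasks a
INNER JOIN projects b ON a.project_id = b.id

Result:
name      | project
----------+--------
Implement | Delta  
Audit     | Delta  
Test      | Atlas  
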